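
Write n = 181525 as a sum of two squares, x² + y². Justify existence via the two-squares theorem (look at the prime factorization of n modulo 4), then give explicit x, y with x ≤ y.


Step 1: Factor n = 181525 = 5^2 · 53 · 137.
Step 2: Check the mod-4 condition on each prime factor: 5 ≡ 1 (mod 4), exponent 2; 53 ≡ 1 (mod 4), exponent 1; 137 ≡ 1 (mod 4), exponent 1.
All primes ≡ 3 (mod 4) appear to even exponent (or don't appear), so by the two-squares theorem n IS expressible as a sum of two squares.
Step 3: Build a representation. Group n = k² · m with k = 5 and m = 53 · 137 = 7261 (a product of primes ≡ 1 (mod 4)); a representation of m scales to one of n via (k·x)² + (k·y)² = k²(x² + y²). Each prime p ≡ 1 (mod 4) is itself a sum of two squares; find a² by testing p − a² for a perfect square:
  53: 53 − 1² = 52, 53 − 2² = 49 = 7² ⇒ 53 = 2² + 7².
  137: 137 − 1² = 136, 137 − 2² = 133, 137 − 3² = 128, 137 − 4² = 121 = 11² ⇒ 137 = 4² + 11².
  Combine using the Brahmagupta–Fibonacci identity (a² + b²)(c² + d²) = (ac − bd)² + (ad + bc)² = (ac + bd)² + (ad − bc)²:
  53 · 137 = 7261: from (2² + 7²)(4² + 11²), take (2·4 − 7·11, 2·11 + 7·4) = (8 − 77, 22 + 28) = (-69, 50); dropping signs (only squares matter) gives (69, 50); check 69² + 50² = 4761 + 2500 = 7261 ✓.
  Scale by k = 5: (5·69, 5·50) = (345, 250).
Step 4: Order so x ≤ y and verify: 250² + 345² = 62500 + 119025 = 181525 = n. ✓

n = 181525 = 250² + 345² (one valid representation with x ≤ y).


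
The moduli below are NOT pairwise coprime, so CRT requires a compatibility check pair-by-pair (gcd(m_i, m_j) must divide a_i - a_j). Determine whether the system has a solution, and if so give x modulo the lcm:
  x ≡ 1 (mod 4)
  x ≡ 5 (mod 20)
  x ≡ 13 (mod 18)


Moduli 4, 20, 18 are not pairwise coprime, so CRT works modulo lcm(m_i) when all pairwise compatibility conditions hold.
Pairwise compatibility: gcd(m_i, m_j) must divide a_i - a_j for every pair.
Merge one congruence at a time:
  Start: x ≡ 1 (mod 4).
  Combine with x ≡ 5 (mod 20): gcd(4, 20) = 4; 5 - 1 = 4, which IS divisible by 4, so compatible.
    Write x = 1 + 4·t and substitute into x ≡ 5 (mod 20): 4·t ≡ 5 − 1 = 4 (mod 20).
    Divide the congruence (and modulus) by g = 4: 1·t ≡ 1 (mod 5).
    So t ≡ 1 (mod 5).
    Then x = 1 + 4·1 = 5, valid modulo lcm(4, 20) = 20: x ≡ 5 (mod 20).
  Combine with x ≡ 13 (mod 18): gcd(20, 18) = 2; 13 - 5 = 8, which IS divisible by 2, so compatible.
    Write x = 5 + 20·t and substitute into x ≡ 13 (mod 18): 20·t ≡ 13 − 5 = 8 (mod 18).
    Divide the congruence (and modulus) by g = 2: 10·t ≡ 4 (mod 9).
    Reduce coefficients mod 9: 1·t ≡ 4 (mod 9).
    So t ≡ 4 (mod 9).
    Then x = 5 + 20·4 = 85, valid modulo lcm(20, 18) = 180: x ≡ 85 (mod 180).
Verify: 85 mod 4 = 1, 85 mod 20 = 5, 85 mod 18 = 13.

x ≡ 85 (mod 180).


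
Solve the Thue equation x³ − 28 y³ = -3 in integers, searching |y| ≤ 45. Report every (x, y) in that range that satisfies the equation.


The equation is x³ - 28y³ = -3. For fixed y, x³ = 28·y³ − 3, so a solution requires the RHS to be a perfect cube.
Strategy: iterate y from -45 to 45, compute RHS = 28·y³ − 3, and check whether it is a (positive or negative) perfect cube.
Check small values of y:
  y = 0: RHS = -3 is not a perfect cube.
  y = 1: RHS = 25 is not a perfect cube.
  y = -1: RHS = -31 is not a perfect cube.
  y = 2: RHS = 221 is not a perfect cube.
  y = -2: RHS = -227 is not a perfect cube.
  y = 3: RHS = 753 is not a perfect cube.
  y = -3: RHS = -759 is not a perfect cube.
Continuing the search up to |y| = 45 finds no solutions either.
No (x, y) in the scanned range satisfies the equation.

No integer solutions with |y| ≤ 45.


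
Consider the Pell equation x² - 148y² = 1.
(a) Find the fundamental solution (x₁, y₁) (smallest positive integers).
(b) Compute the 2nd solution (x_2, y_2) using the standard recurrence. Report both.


Step 1: Find the fundamental solution (x₁, y₁) of x² - 148y² = 1.
  Expand √148 as a continued fraction. a₀ = ⌊√148⌋ = 12; iterate m_{k+1} = d_k·a_k − m_k, d_{k+1} = (148 − m_{k+1}²)/d_k, a_{k+1} = ⌊(a₀ + m_{k+1})/d_{k+1}⌋ (starting m₀ = 0, d₀ = 1), with convergents p_k = a_k·p_{k-1} + p_{k-2}, q_k = a_k·q_{k-1} + q_{k-2} (p₋₁ = 1, q₋₁ = 0):
  k = 0: a₀ = 12; p₀/q₀ = 12/1; p₀² − 148·q₀² = 144 − 148 = -4.
  k = 1: m = 12, d = 4, a = ⌊(12 + 12)/4⌋ = 6; p/q = (6·12 + 1)/(6·1 + 0) = 73/6; p² − 148·q² = 5329 − 5328 = 1.
  The first convergent with p² − 148·q² = 1 gives the fundamental solution (x₁, y₁) = (73, 6).
Step 2: Apply the recurrence (x_{n+1}, y_{n+1}) = (x₁x_n + 148y₁y_n, x₁y_n + y₁x_n) repeatedly.
  From (x_1, y_1) = (73, 6): x_2 = 73·73 + 148·6·6 = 10657; y_2 = 73·6 + 6·73 = 876.
Step 3: Verify x_2² - 148·y_2² = 113571649 - 113571648 = 1 (should be 1). ✓

(x_1, y_1) = (73, 6); (x_2, y_2) = (10657, 876).


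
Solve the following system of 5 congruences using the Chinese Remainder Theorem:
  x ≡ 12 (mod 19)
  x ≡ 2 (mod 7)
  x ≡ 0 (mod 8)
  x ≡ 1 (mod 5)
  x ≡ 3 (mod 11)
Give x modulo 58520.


Product of moduli M = 19 · 7 · 8 · 5 · 11 = 58520.
Merge one congruence at a time:
  Start: x ≡ 12 (mod 19).
  Combine with x ≡ 2 (mod 7); new modulus lcm = 133.
    Write x = 12 + 19·t and substitute into x ≡ 2 (mod 7): 19·t ≡ 2 − 12 = -10 (mod 7).
    Reduce coefficients mod 7: 5·t ≡ 4 (mod 7).
    The inverse of 5 mod 7 is 3 (since 5·3 = 15 = 2·7 + 1), so t ≡ 3·4 = 12 ≡ 5 (mod 7).
    Then x = 12 + 19·5 = 107, valid modulo lcm(19, 7) = 133: x ≡ 107 (mod 133).
  Combine with x ≡ 0 (mod 8); new modulus lcm = 1064.
    Write x = 107 + 133·t and substitute into x ≡ 0 (mod 8): 133·t ≡ 0 − 107 = -107 (mod 8).
    Reduce coefficients mod 8: 5·t ≡ 5 (mod 8).
    The inverse of 5 mod 8 is 5 (since 5·5 = 25 = 3·8 + 1), so t ≡ 5·5 = 25 ≡ 1 (mod 8).
    Then x = 107 + 133·1 = 240, valid modulo lcm(133, 8) = 1064: x ≡ 240 (mod 1064).
  Combine with x ≡ 1 (mod 5); new modulus lcm = 5320.
    Write x = 240 + 1064·t and substitute into x ≡ 1 (mod 5): 1064·t ≡ 1 − 240 = -239 (mod 5).
    Reduce coefficients mod 5: 4·t ≡ 1 (mod 5).
    The inverse of 4 mod 5 is 4 (since 4·4 = 16 = 3·5 + 1), so t ≡ 4·1 = 4 ≡ 4 (mod 5).
    Then x = 240 + 1064·4 = 4496, valid modulo lcm(1064, 5) = 5320: x ≡ 4496 (mod 5320).
  Combine with x ≡ 3 (mod 11); new modulus lcm = 58520.
    Write x = 4496 + 5320·t and substitute into x ≡ 3 (mod 11): 5320·t ≡ 3 − 4496 = -4493 (mod 11).
    Reduce coefficients mod 11: 7·t ≡ 6 (mod 11).
    The inverse of 7 mod 11 is 8 (since 7·8 = 56 = 5·11 + 1), so t ≡ 8·6 = 48 ≡ 4 (mod 11).
    Then x = 4496 + 5320·4 = 25776, valid modulo lcm(5320, 11) = 58520: x ≡ 25776 (mod 58520).
Verify against each original: 25776 mod 19 = 12, 25776 mod 7 = 2, 25776 mod 8 = 0, 25776 mod 5 = 1, 25776 mod 11 = 3.

x ≡ 25776 (mod 58520).


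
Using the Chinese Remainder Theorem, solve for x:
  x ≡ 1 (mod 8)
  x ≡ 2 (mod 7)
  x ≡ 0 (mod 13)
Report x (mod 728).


Moduli 8, 7, 13 are pairwise coprime; by CRT there is a unique solution modulo M = 8 · 7 · 13 = 728.
Solve pairwise, accumulating the modulus:
  Start with x ≡ 1 (mod 8).
  Combine with x ≡ 2 (mod 7): since gcd(8, 7) = 1, we get a unique residue mod 56.
    Write x = 1 + 8·t and substitute into x ≡ 2 (mod 7): 8·t ≡ 2 − 1 = 1 (mod 7).
    Reduce coefficients mod 7: 1·t ≡ 1 (mod 7).
    So t ≡ 1 (mod 7).
    Then x = 1 + 8·1 = 9, valid modulo lcm(8, 7) = 56: x ≡ 9 (mod 56).
  Combine with x ≡ 0 (mod 13): since gcd(56, 13) = 1, we get a unique residue mod 728.
    Write x = 9 + 56·t and substitute into x ≡ 0 (mod 13): 56·t ≡ 0 − 9 = -9 (mod 13).
    Reduce coefficients mod 13: 4·t ≡ 4 (mod 13).
    The inverse of 4 mod 13 is 10 (since 4·10 = 40 = 3·13 + 1), so t ≡ 10·4 = 40 ≡ 1 (mod 13).
    Then x = 9 + 56·1 = 65, valid modulo lcm(56, 13) = 728: x ≡ 65 (mod 728).
Verify: 65 mod 8 = 1 ✓, 65 mod 7 = 2 ✓, 65 mod 13 = 0 ✓.

x ≡ 65 (mod 728).


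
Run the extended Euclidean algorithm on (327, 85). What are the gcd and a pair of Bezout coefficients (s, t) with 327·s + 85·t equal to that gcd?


Euclidean algorithm on (327, 85) — divide until remainder is 0:
  327 = 3 · 85 + 72
  85 = 1 · 72 + 13
  72 = 5 · 13 + 7
  13 = 1 · 7 + 6
  7 = 1 · 6 + 1
  6 = 6 · 1 + 0
gcd(327, 85) = 1.
Track Bezout coefficients alongside the remainders: start with r₀ = 327 = a·1 + b·0 (s = 1, t = 0) and r₁ = 85 = a·0 + b·1 (s = 0, t = 1); each new remainder r_{k+1} = r_{k-1} − q_k·r_k inherits s_{k+1} = s_{k-1} − q_k·s_k, t_{k+1} = t_{k-1} − q_k·t_k, so r_k = a·s_k + b·t_k at every step:
  q = 3: r = 72, s = 1 − 3·0 = 1, t = 0 − 3·1 = -3  (check: 327·1 + 85·(-3) = 72)
  q = 1: r = 13, s = 0 − 1·1 = -1, t = 1 − 1·(-3) = 4  (check: 327·(-1) + 85·4 = 13)
  q = 5: r = 7, s = 1 − 5·(-1) = 6, t = -3 − 5·4 = -23  (check: 327·6 + 85·(-23) = 7)
  q = 1: r = 6, s = -1 − 1·6 = -7, t = 4 − 1·(-23) = 27  (check: 327·(-7) + 85·27 = 6)
  q = 1: r = 1, s = 6 − 1·(-7) = 13, t = -23 − 1·27 = -50  (check: 327·13 + 85·(-50) = 1)
The row with r = 1 (the gcd) gives the Bezout coefficients s = 13, t = -50.
Result: 327 · (13) + 85 · (-50) = 1.

gcd(327, 85) = 1; s = 13, t = -50 (check: 327·13 + 85·(-50) = 1).


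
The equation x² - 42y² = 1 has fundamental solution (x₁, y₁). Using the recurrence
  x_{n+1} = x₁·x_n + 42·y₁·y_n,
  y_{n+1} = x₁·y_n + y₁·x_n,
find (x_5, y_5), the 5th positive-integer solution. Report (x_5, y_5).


Step 1: Find the fundamental solution (x₁, y₁) of x² - 42y² = 1.
  Expand √42 as a continued fraction. a₀ = ⌊√42⌋ = 6; iterate m_{k+1} = d_k·a_k − m_k, d_{k+1} = (42 − m_{k+1}²)/d_k, a_{k+1} = ⌊(a₀ + m_{k+1})/d_{k+1}⌋ (starting m₀ = 0, d₀ = 1), with convergents p_k = a_k·p_{k-1} + p_{k-2}, q_k = a_k·q_{k-1} + q_{k-2} (p₋₁ = 1, q₋₁ = 0):
  k = 0: a₀ = 6; p₀/q₀ = 6/1; p₀² − 42·q₀² = 36 − 42 = -6.
  k = 1: m = 6, d = 6, a = ⌊(6 + 6)/6⌋ = 2; p/q = (2·6 + 1)/(2·1 + 0) = 13/2; p² − 42·q² = 169 − 168 = 1.
  The first convergent with p² − 42·q² = 1 gives the fundamental solution (x₁, y₁) = (13, 2).
Step 2: Apply the recurrence (x_{n+1}, y_{n+1}) = (x₁x_n + 42y₁y_n, x₁y_n + y₁x_n) repeatedly.
  From (x_1, y_1) = (13, 2): x_2 = 13·13 + 42·2·2 = 337; y_2 = 13·2 + 2·13 = 52.
  From (x_2, y_2) = (337, 52): x_3 = 13·337 + 42·2·52 = 8749; y_3 = 13·52 + 2·337 = 1350.
  From (x_3, y_3) = (8749, 1350): x_4 = 13·8749 + 42·2·1350 = 227137; y_4 = 13·1350 + 2·8749 = 35048.
  From (x_4, y_4) = (227137, 35048): x_5 = 13·227137 + 42·2·35048 = 5896813; y_5 = 13·35048 + 2·227137 = 909898.
Step 3: Verify x_5² - 42·y_5² = 34772403556969 - 34772403556968 = 1 (should be 1). ✓

(x_1, y_1) = (13, 2); (x_5, y_5) = (5896813, 909898).


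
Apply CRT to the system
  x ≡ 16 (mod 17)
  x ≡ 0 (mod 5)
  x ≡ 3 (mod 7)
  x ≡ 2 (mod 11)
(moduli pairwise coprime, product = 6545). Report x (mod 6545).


Product of moduli M = 17 · 5 · 7 · 11 = 6545.
Merge one congruence at a time:
  Start: x ≡ 16 (mod 17).
  Combine with x ≡ 0 (mod 5); new modulus lcm = 85.
    Write x = 16 + 17·t and substitute into x ≡ 0 (mod 5): 17·t ≡ 0 − 16 = -16 (mod 5).
    Reduce coefficients mod 5: 2·t ≡ 4 (mod 5).
    The inverse of 2 mod 5 is 3 (since 2·3 = 6 = 1·5 + 1), so t ≡ 3·4 = 12 ≡ 2 (mod 5).
    Then x = 16 + 17·2 = 50, valid modulo lcm(17, 5) = 85: x ≡ 50 (mod 85).
  Combine with x ≡ 3 (mod 7); new modulus lcm = 595.
    Write x = 50 + 85·t and substitute into x ≡ 3 (mod 7): 85·t ≡ 3 − 50 = -47 (mod 7).
    Reduce coefficients mod 7: 1·t ≡ 2 (mod 7).
    So t ≡ 2 (mod 7).
    Then x = 50 + 85·2 = 220, valid modulo lcm(85, 7) = 595: x ≡ 220 (mod 595).
  Combine with x ≡ 2 (mod 11); new modulus lcm = 6545.
    Write x = 220 + 595·t and substitute into x ≡ 2 (mod 11): 595·t ≡ 2 − 220 = -218 (mod 11).
    Reduce coefficients mod 11: 1·t ≡ 2 (mod 11).
    So t ≡ 2 (mod 11).
    Then x = 220 + 595·2 = 1410, valid modulo lcm(595, 11) = 6545: x ≡ 1410 (mod 6545).
Verify against each original: 1410 mod 17 = 16, 1410 mod 5 = 0, 1410 mod 7 = 3, 1410 mod 11 = 2.

x ≡ 1410 (mod 6545).


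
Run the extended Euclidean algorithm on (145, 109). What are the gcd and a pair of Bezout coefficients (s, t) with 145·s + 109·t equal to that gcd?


Euclidean algorithm on (145, 109) — divide until remainder is 0:
  145 = 1 · 109 + 36
  109 = 3 · 36 + 1
  36 = 36 · 1 + 0
gcd(145, 109) = 1.
Track Bezout coefficients alongside the remainders: start with r₀ = 145 = a·1 + b·0 (s = 1, t = 0) and r₁ = 109 = a·0 + b·1 (s = 0, t = 1); each new remainder r_{k+1} = r_{k-1} − q_k·r_k inherits s_{k+1} = s_{k-1} − q_k·s_k, t_{k+1} = t_{k-1} − q_k·t_k, so r_k = a·s_k + b·t_k at every step:
  q = 1: r = 36, s = 1 − 1·0 = 1, t = 0 − 1·1 = -1  (check: 145·1 + 109·(-1) = 36)
  q = 3: r = 1, s = 0 − 3·1 = -3, t = 1 − 3·(-1) = 4  (check: 145·(-3) + 109·4 = 1)
The row with r = 1 (the gcd) gives the Bezout coefficients s = -3, t = 4.
Result: 145 · (-3) + 109 · (4) = 1.

gcd(145, 109) = 1; s = -3, t = 4 (check: 145·(-3) + 109·4 = 1).


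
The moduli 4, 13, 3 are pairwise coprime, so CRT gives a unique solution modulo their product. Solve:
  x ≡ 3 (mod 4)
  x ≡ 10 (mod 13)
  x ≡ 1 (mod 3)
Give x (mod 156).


Moduli 4, 13, 3 are pairwise coprime; by CRT there is a unique solution modulo M = 4 · 13 · 3 = 156.
Solve pairwise, accumulating the modulus:
  Start with x ≡ 3 (mod 4).
  Combine with x ≡ 10 (mod 13): since gcd(4, 13) = 1, we get a unique residue mod 52.
    Write x = 3 + 4·t and substitute into x ≡ 10 (mod 13): 4·t ≡ 10 − 3 = 7 (mod 13).
    The inverse of 4 mod 13 is 10 (since 4·10 = 40 = 3·13 + 1), so t ≡ 10·7 = 70 ≡ 5 (mod 13).
    Then x = 3 + 4·5 = 23, valid modulo lcm(4, 13) = 52: x ≡ 23 (mod 52).
  Combine with x ≡ 1 (mod 3): since gcd(52, 3) = 1, we get a unique residue mod 156.
    Write x = 23 + 52·t and substitute into x ≡ 1 (mod 3): 52·t ≡ 1 − 23 = -22 (mod 3).
    Reduce coefficients mod 3: 1·t ≡ 2 (mod 3).
    So t ≡ 2 (mod 3).
    Then x = 23 + 52·2 = 127, valid modulo lcm(52, 3) = 156: x ≡ 127 (mod 156).
Verify: 127 mod 4 = 3 ✓, 127 mod 13 = 10 ✓, 127 mod 3 = 1 ✓.

x ≡ 127 (mod 156).


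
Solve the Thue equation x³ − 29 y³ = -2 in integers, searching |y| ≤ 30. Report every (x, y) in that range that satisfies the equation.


The equation is x³ - 29y³ = -2. For fixed y, x³ = 29·y³ − 2, so a solution requires the RHS to be a perfect cube.
Strategy: iterate y from -30 to 30, compute RHS = 29·y³ − 2, and check whether it is a (positive or negative) perfect cube.
Check small values of y:
  y = 0: RHS = -2 is not a perfect cube.
  y = 1: RHS = 27 = (3)³ ⇒ x = 3 works.
  y = -1: RHS = -31 is not a perfect cube.
  y = 2: RHS = 230 is not a perfect cube.
  y = -2: RHS = -234 is not a perfect cube.
  y = 3: RHS = 781 is not a perfect cube.
  y = -3: RHS = -785 is not a perfect cube.
Continuing the search up to |y| = 30 finds no further solutions beyond those listed.
Collected solutions: (3, 1).

Solutions (with |y| ≤ 30): (3, 1).


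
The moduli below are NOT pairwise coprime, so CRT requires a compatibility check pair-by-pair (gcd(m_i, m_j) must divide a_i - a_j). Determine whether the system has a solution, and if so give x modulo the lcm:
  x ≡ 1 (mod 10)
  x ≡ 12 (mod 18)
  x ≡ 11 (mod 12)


Moduli 10, 18, 12 are not pairwise coprime, so CRT works modulo lcm(m_i) when all pairwise compatibility conditions hold.
Pairwise compatibility: gcd(m_i, m_j) must divide a_i - a_j for every pair.
Merge one congruence at a time:
  Start: x ≡ 1 (mod 10).
  Combine with x ≡ 12 (mod 18): gcd(10, 18) = 2, and 12 - 1 = 11 is NOT divisible by 2.
    ⇒ system is inconsistent (no integer solution).

No solution (the system is inconsistent).


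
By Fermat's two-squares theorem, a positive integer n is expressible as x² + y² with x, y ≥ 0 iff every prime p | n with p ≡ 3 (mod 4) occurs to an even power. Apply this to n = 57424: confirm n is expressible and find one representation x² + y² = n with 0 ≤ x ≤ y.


Step 1: Factor n = 57424 = 2^4 · 37 · 97.
Step 2: Check the mod-4 condition on each prime factor: 2 = 2 (special); 37 ≡ 1 (mod 4), exponent 1; 97 ≡ 1 (mod 4), exponent 1.
All primes ≡ 3 (mod 4) appear to even exponent (or don't appear), so by the two-squares theorem n IS expressible as a sum of two squares.
Step 3: Build a representation. Group n = k² · m with k = 4 and m = 37 · 97 = 3589 (a product of primes ≡ 1 (mod 4)); a representation of m scales to one of n via (k·x)² + (k·y)² = k²(x² + y²). Each prime p ≡ 1 (mod 4) is itself a sum of two squares; find a² by testing p − a² for a perfect square:
  37: 37 − 1² = 36 = 6² ⇒ 37 = 1² + 6².
  97: 97 − 1² = 96, 97 − 2² = 93, 97 − 3² = 88, 97 − 4² = 81 = 9² ⇒ 97 = 4² + 9².
  Combine using the Brahmagupta–Fibonacci identity (a² + b²)(c² + d²) = (ac − bd)² + (ad + bc)² = (ac + bd)² + (ad − bc)²:
  37 · 97 = 3589: from (1² + 6²)(4² + 9²), take (1·4 − 6·9, 1·9 + 6·4) = (4 − 54, 9 + 24) = (-50, 33); dropping signs (only squares matter) gives (50, 33); check 50² + 33² = 2500 + 1089 = 3589 ✓.
  Scale by k = 4: (4·50, 4·33) = (200, 132).
Step 4: Order so x ≤ y and verify: 132² + 200² = 17424 + 40000 = 57424 = n. ✓

n = 57424 = 132² + 200² (one valid representation with x ≤ y).


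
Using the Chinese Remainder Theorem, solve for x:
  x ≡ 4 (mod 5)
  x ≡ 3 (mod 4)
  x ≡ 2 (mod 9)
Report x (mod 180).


Moduli 5, 4, 9 are pairwise coprime; by CRT there is a unique solution modulo M = 5 · 4 · 9 = 180.
Solve pairwise, accumulating the modulus:
  Start with x ≡ 4 (mod 5).
  Combine with x ≡ 3 (mod 4): since gcd(5, 4) = 1, we get a unique residue mod 20.
    Write x = 4 + 5·t and substitute into x ≡ 3 (mod 4): 5·t ≡ 3 − 4 = -1 (mod 4).
    Reduce coefficients mod 4: 1·t ≡ 3 (mod 4).
    So t ≡ 3 (mod 4).
    Then x = 4 + 5·3 = 19, valid modulo lcm(5, 4) = 20: x ≡ 19 (mod 20).
  Combine with x ≡ 2 (mod 9): since gcd(20, 9) = 1, we get a unique residue mod 180.
    Write x = 19 + 20·t and substitute into x ≡ 2 (mod 9): 20·t ≡ 2 − 19 = -17 (mod 9).
    Reduce coefficients mod 9: 2·t ≡ 1 (mod 9).
    The inverse of 2 mod 9 is 5 (since 2·5 = 10 = 1·9 + 1), so t ≡ 5·1 = 5 ≡ 5 (mod 9).
    Then x = 19 + 20·5 = 119, valid modulo lcm(20, 9) = 180: x ≡ 119 (mod 180).
Verify: 119 mod 5 = 4 ✓, 119 mod 4 = 3 ✓, 119 mod 9 = 2 ✓.

x ≡ 119 (mod 180).


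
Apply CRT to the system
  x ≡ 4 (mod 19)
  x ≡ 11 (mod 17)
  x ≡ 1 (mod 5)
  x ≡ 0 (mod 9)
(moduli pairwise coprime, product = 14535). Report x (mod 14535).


Product of moduli M = 19 · 17 · 5 · 9 = 14535.
Merge one congruence at a time:
  Start: x ≡ 4 (mod 19).
  Combine with x ≡ 11 (mod 17); new modulus lcm = 323.
    Write x = 4 + 19·t and substitute into x ≡ 11 (mod 17): 19·t ≡ 11 − 4 = 7 (mod 17).
    Reduce coefficients mod 17: 2·t ≡ 7 (mod 17).
    The inverse of 2 mod 17 is 9 (since 2·9 = 18 = 1·17 + 1), so t ≡ 9·7 = 63 ≡ 12 (mod 17).
    Then x = 4 + 19·12 = 232, valid modulo lcm(19, 17) = 323: x ≡ 232 (mod 323).
  Combine with x ≡ 1 (mod 5); new modulus lcm = 1615.
    Write x = 232 + 323·t and substitute into x ≡ 1 (mod 5): 323·t ≡ 1 − 232 = -231 (mod 5).
    Reduce coefficients mod 5: 3·t ≡ 4 (mod 5).
    The inverse of 3 mod 5 is 2 (since 3·2 = 6 = 1·5 + 1), so t ≡ 2·4 = 8 ≡ 3 (mod 5).
    Then x = 232 + 323·3 = 1201, valid modulo lcm(323, 5) = 1615: x ≡ 1201 (mod 1615).
  Combine with x ≡ 0 (mod 9); new modulus lcm = 14535.
    Write x = 1201 + 1615·t and substitute into x ≡ 0 (mod 9): 1615·t ≡ 0 − 1201 = -1201 (mod 9).
    Reduce coefficients mod 9: 4·t ≡ 5 (mod 9).
    The inverse of 4 mod 9 is 7 (since 4·7 = 28 = 3·9 + 1), so t ≡ 7·5 = 35 ≡ 8 (mod 9).
    Then x = 1201 + 1615·8 = 14121, valid modulo lcm(1615, 9) = 14535: x ≡ 14121 (mod 14535).
Verify against each original: 14121 mod 19 = 4, 14121 mod 17 = 11, 14121 mod 5 = 1, 14121 mod 9 = 0.

x ≡ 14121 (mod 14535).


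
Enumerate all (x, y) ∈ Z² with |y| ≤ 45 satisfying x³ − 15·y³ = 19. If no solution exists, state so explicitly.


The equation is x³ - 15y³ = 19. For fixed y, x³ = 15·y³ + 19, so a solution requires the RHS to be a perfect cube.
Strategy: iterate y from -45 to 45, compute RHS = 15·y³ + 19, and check whether it is a (positive or negative) perfect cube.
Check small values of y:
  y = 0: RHS = 19 is not a perfect cube.
  y = 1: RHS = 34 is not a perfect cube.
  y = -1: RHS = 4 is not a perfect cube.
  y = 2: RHS = 139 is not a perfect cube.
  y = -2: RHS = -101 is not a perfect cube.
  y = 3: RHS = 424 is not a perfect cube.
  y = -3: RHS = -386 is not a perfect cube.
Continuing the search up to |y| = 45 finds no solutions either.
No (x, y) in the scanned range satisfies the equation.

No integer solutions with |y| ≤ 45.


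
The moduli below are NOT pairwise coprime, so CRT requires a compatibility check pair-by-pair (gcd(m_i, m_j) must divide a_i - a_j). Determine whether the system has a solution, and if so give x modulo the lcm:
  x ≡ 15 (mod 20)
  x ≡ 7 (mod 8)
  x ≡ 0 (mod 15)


Moduli 20, 8, 15 are not pairwise coprime, so CRT works modulo lcm(m_i) when all pairwise compatibility conditions hold.
Pairwise compatibility: gcd(m_i, m_j) must divide a_i - a_j for every pair.
Merge one congruence at a time:
  Start: x ≡ 15 (mod 20).
  Combine with x ≡ 7 (mod 8): gcd(20, 8) = 4; 7 - 15 = -8, which IS divisible by 4, so compatible.
    Write x = 15 + 20·t and substitute into x ≡ 7 (mod 8): 20·t ≡ 7 − 15 = -8 (mod 8).
    Divide the congruence (and modulus) by g = 4: 5·t ≡ -2 (mod 2).
    Reduce coefficients mod 2: 1·t ≡ 0 (mod 2).
    So t ≡ 0 (mod 2).
    Then x = 15 + 20·0 = 15, valid modulo lcm(20, 8) = 40: x ≡ 15 (mod 40).
  Combine with x ≡ 0 (mod 15): gcd(40, 15) = 5; 0 - 15 = -15, which IS divisible by 5, so compatible.
    Write x = 15 + 40·t and substitute into x ≡ 0 (mod 15): 40·t ≡ 0 − 15 = -15 (mod 15).
    Divide the congruence (and modulus) by g = 5: 8·t ≡ -3 (mod 3).
    Reduce coefficients mod 3: 2·t ≡ 0 (mod 3).
    The inverse of 2 mod 3 is 2 (since 2·2 = 4 = 1·3 + 1), so t ≡ 2·0 = 0 ≡ 0 (mod 3).
    Then x = 15 + 40·0 = 15, valid modulo lcm(40, 15) = 120: x ≡ 15 (mod 120).
Verify: 15 mod 20 = 15, 15 mod 8 = 7, 15 mod 15 = 0.

x ≡ 15 (mod 120).


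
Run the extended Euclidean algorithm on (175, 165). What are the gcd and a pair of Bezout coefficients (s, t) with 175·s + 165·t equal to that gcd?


Euclidean algorithm on (175, 165) — divide until remainder is 0:
  175 = 1 · 165 + 10
  165 = 16 · 10 + 5
  10 = 2 · 5 + 0
gcd(175, 165) = 5.
Track Bezout coefficients alongside the remainders: start with r₀ = 175 = a·1 + b·0 (s = 1, t = 0) and r₁ = 165 = a·0 + b·1 (s = 0, t = 1); each new remainder r_{k+1} = r_{k-1} − q_k·r_k inherits s_{k+1} = s_{k-1} − q_k·s_k, t_{k+1} = t_{k-1} − q_k·t_k, so r_k = a·s_k + b·t_k at every step:
  q = 1: r = 10, s = 1 − 1·0 = 1, t = 0 − 1·1 = -1  (check: 175·1 + 165·(-1) = 10)
  q = 16: r = 5, s = 0 − 16·1 = -16, t = 1 − 16·(-1) = 17  (check: 175·(-16) + 165·17 = 5)
The row with r = 5 (the gcd) gives the Bezout coefficients s = -16, t = 17.
Result: 175 · (-16) + 165 · (17) = 5.

gcd(175, 165) = 5; s = -16, t = 17 (check: 175·(-16) + 165·17 = 5).


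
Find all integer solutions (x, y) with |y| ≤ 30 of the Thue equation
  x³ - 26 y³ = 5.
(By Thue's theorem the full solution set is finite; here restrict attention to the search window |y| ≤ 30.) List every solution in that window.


The equation is x³ - 26y³ = 5. For fixed y, x³ = 26·y³ + 5, so a solution requires the RHS to be a perfect cube.
Strategy: iterate y from -30 to 30, compute RHS = 26·y³ + 5, and check whether it is a (positive or negative) perfect cube.
Check small values of y:
  y = 0: RHS = 5 is not a perfect cube.
  y = 1: RHS = 31 is not a perfect cube.
  y = -1: RHS = -21 is not a perfect cube.
  y = 2: RHS = 213 is not a perfect cube.
  y = -2: RHS = -203 is not a perfect cube.
  y = 3: RHS = 707 is not a perfect cube.
  y = -3: RHS = -697 is not a perfect cube.
Continuing the search up to |y| = 30 finds no solutions either.
No (x, y) in the scanned range satisfies the equation.

No integer solutions with |y| ≤ 30.


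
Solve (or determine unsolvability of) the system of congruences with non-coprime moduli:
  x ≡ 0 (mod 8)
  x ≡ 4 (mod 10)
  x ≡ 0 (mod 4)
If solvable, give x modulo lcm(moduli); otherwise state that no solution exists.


Moduli 8, 10, 4 are not pairwise coprime, so CRT works modulo lcm(m_i) when all pairwise compatibility conditions hold.
Pairwise compatibility: gcd(m_i, m_j) must divide a_i - a_j for every pair.
Merge one congruence at a time:
  Start: x ≡ 0 (mod 8).
  Combine with x ≡ 4 (mod 10): gcd(8, 10) = 2; 4 - 0 = 4, which IS divisible by 2, so compatible.
    Write x = 0 + 8·t and substitute into x ≡ 4 (mod 10): 8·t ≡ 4 − 0 = 4 (mod 10).
    Divide the congruence (and modulus) by g = 2: 4·t ≡ 2 (mod 5).
    The inverse of 4 mod 5 is 4 (since 4·4 = 16 = 3·5 + 1), so t ≡ 4·2 = 8 ≡ 3 (mod 5).
    Then x = 0 + 8·3 = 24, valid modulo lcm(8, 10) = 40: x ≡ 24 (mod 40).
  Combine with x ≡ 0 (mod 4): gcd(40, 4) = 4; 0 - 24 = -24, which IS divisible by 4, so compatible.
    Write x = 24 + 40·t and substitute into x ≡ 0 (mod 4): 40·t ≡ 0 − 24 = -24 (mod 4).
    Divide the congruence (and modulus) by g = 4: 10·t ≡ -6 (mod 1).
    Modulo 1 every t works; take t = 0.
    Then x = 24 + 40·0 = 24, valid modulo lcm(40, 4) = 40: x ≡ 24 (mod 40).
Verify: 24 mod 8 = 0, 24 mod 10 = 4, 24 mod 4 = 0.

x ≡ 24 (mod 40).


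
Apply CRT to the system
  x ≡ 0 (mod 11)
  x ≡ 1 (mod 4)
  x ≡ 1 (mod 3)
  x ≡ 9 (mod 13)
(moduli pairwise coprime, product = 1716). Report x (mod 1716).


Product of moduli M = 11 · 4 · 3 · 13 = 1716.
Merge one congruence at a time:
  Start: x ≡ 0 (mod 11).
  Combine with x ≡ 1 (mod 4); new modulus lcm = 44.
    Write x = 0 + 11·t and substitute into x ≡ 1 (mod 4): 11·t ≡ 1 − 0 = 1 (mod 4).
    Reduce coefficients mod 4: 3·t ≡ 1 (mod 4).
    The inverse of 3 mod 4 is 3 (since 3·3 = 9 = 2·4 + 1), so t ≡ 3·1 = 3 ≡ 3 (mod 4).
    Then x = 0 + 11·3 = 33, valid modulo lcm(11, 4) = 44: x ≡ 33 (mod 44).
  Combine with x ≡ 1 (mod 3); new modulus lcm = 132.
    Write x = 33 + 44·t and substitute into x ≡ 1 (mod 3): 44·t ≡ 1 − 33 = -32 (mod 3).
    Reduce coefficients mod 3: 2·t ≡ 1 (mod 3).
    The inverse of 2 mod 3 is 2 (since 2·2 = 4 = 1·3 + 1), so t ≡ 2·1 = 2 ≡ 2 (mod 3).
    Then x = 33 + 44·2 = 121, valid modulo lcm(44, 3) = 132: x ≡ 121 (mod 132).
  Combine with x ≡ 9 (mod 13); new modulus lcm = 1716.
    Write x = 121 + 132·t and substitute into x ≡ 9 (mod 13): 132·t ≡ 9 − 121 = -112 (mod 13).
    Reduce coefficients mod 13: 2·t ≡ 5 (mod 13).
    The inverse of 2 mod 13 is 7 (since 2·7 = 14 = 1·13 + 1), so t ≡ 7·5 = 35 ≡ 9 (mod 13).
    Then x = 121 + 132·9 = 1309, valid modulo lcm(132, 13) = 1716: x ≡ 1309 (mod 1716).
Verify against each original: 1309 mod 11 = 0, 1309 mod 4 = 1, 1309 mod 3 = 1, 1309 mod 13 = 9.

x ≡ 1309 (mod 1716).


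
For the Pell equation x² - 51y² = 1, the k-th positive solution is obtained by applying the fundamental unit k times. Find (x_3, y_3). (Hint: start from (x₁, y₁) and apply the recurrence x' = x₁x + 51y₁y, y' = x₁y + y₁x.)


Step 1: Find the fundamental solution (x₁, y₁) of x² - 51y² = 1.
  Expand √51 as a continued fraction. a₀ = ⌊√51⌋ = 7; iterate m_{k+1} = d_k·a_k − m_k, d_{k+1} = (51 − m_{k+1}²)/d_k, a_{k+1} = ⌊(a₀ + m_{k+1})/d_{k+1}⌋ (starting m₀ = 0, d₀ = 1), with convergents p_k = a_k·p_{k-1} + p_{k-2}, q_k = a_k·q_{k-1} + q_{k-2} (p₋₁ = 1, q₋₁ = 0):
  k = 0: a₀ = 7; p₀/q₀ = 7/1; p₀² − 51·q₀² = 49 − 51 = -2.
  k = 1: m = 7, d = 2, a = ⌊(7 + 7)/2⌋ = 7; p/q = (7·7 + 1)/(7·1 + 0) = 50/7; p² − 51·q² = 2500 − 2499 = 1.
  The first convergent with p² − 51·q² = 1 gives the fundamental solution (x₁, y₁) = (50, 7).
Step 2: Apply the recurrence (x_{n+1}, y_{n+1}) = (x₁x_n + 51y₁y_n, x₁y_n + y₁x_n) repeatedly.
  From (x_1, y_1) = (50, 7): x_2 = 50·50 + 51·7·7 = 4999; y_2 = 50·7 + 7·50 = 700.
  From (x_2, y_2) = (4999, 700): x_3 = 50·4999 + 51·7·700 = 499850; y_3 = 50·700 + 7·4999 = 69993.
Step 3: Verify x_3² - 51·y_3² = 249850022500 - 249850022499 = 1 (should be 1). ✓

(x_1, y_1) = (50, 7); (x_3, y_3) = (499850, 69993).


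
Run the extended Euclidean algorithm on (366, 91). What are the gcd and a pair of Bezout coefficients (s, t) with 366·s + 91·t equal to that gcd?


Euclidean algorithm on (366, 91) — divide until remainder is 0:
  366 = 4 · 91 + 2
  91 = 45 · 2 + 1
  2 = 2 · 1 + 0
gcd(366, 91) = 1.
Track Bezout coefficients alongside the remainders: start with r₀ = 366 = a·1 + b·0 (s = 1, t = 0) and r₁ = 91 = a·0 + b·1 (s = 0, t = 1); each new remainder r_{k+1} = r_{k-1} − q_k·r_k inherits s_{k+1} = s_{k-1} − q_k·s_k, t_{k+1} = t_{k-1} − q_k·t_k, so r_k = a·s_k + b·t_k at every step:
  q = 4: r = 2, s = 1 − 4·0 = 1, t = 0 − 4·1 = -4  (check: 366·1 + 91·(-4) = 2)
  q = 45: r = 1, s = 0 − 45·1 = -45, t = 1 − 45·(-4) = 181  (check: 366·(-45) + 91·181 = 1)
The row with r = 1 (the gcd) gives the Bezout coefficients s = -45, t = 181.
Result: 366 · (-45) + 91 · (181) = 1.

gcd(366, 91) = 1; s = -45, t = 181 (check: 366·(-45) + 91·181 = 1).


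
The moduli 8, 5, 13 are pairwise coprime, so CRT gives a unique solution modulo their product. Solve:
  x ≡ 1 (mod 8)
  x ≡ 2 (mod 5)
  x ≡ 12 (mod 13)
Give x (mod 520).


Moduli 8, 5, 13 are pairwise coprime; by CRT there is a unique solution modulo M = 8 · 5 · 13 = 520.
Solve pairwise, accumulating the modulus:
  Start with x ≡ 1 (mod 8).
  Combine with x ≡ 2 (mod 5): since gcd(8, 5) = 1, we get a unique residue mod 40.
    Write x = 1 + 8·t and substitute into x ≡ 2 (mod 5): 8·t ≡ 2 − 1 = 1 (mod 5).
    Reduce coefficients mod 5: 3·t ≡ 1 (mod 5).
    The inverse of 3 mod 5 is 2 (since 3·2 = 6 = 1·5 + 1), so t ≡ 2·1 = 2 ≡ 2 (mod 5).
    Then x = 1 + 8·2 = 17, valid modulo lcm(8, 5) = 40: x ≡ 17 (mod 40).
  Combine with x ≡ 12 (mod 13): since gcd(40, 13) = 1, we get a unique residue mod 520.
    Write x = 17 + 40·t and substitute into x ≡ 12 (mod 13): 40·t ≡ 12 − 17 = -5 (mod 13).
    Reduce coefficients mod 13: 1·t ≡ 8 (mod 13).
    So t ≡ 8 (mod 13).
    Then x = 17 + 40·8 = 337, valid modulo lcm(40, 13) = 520: x ≡ 337 (mod 520).
Verify: 337 mod 8 = 1 ✓, 337 mod 5 = 2 ✓, 337 mod 13 = 12 ✓.

x ≡ 337 (mod 520).


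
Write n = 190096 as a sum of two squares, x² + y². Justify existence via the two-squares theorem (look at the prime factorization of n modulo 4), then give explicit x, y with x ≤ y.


Step 1: Factor n = 190096 = 2^4 · 109^2.
Step 2: Check the mod-4 condition on each prime factor: 2 = 2 (special); 109 ≡ 1 (mod 4), exponent 2.
All primes ≡ 3 (mod 4) appear to even exponent (or don't appear), so by the two-squares theorem n IS expressible as a sum of two squares.
Step 3: Build a representation. Group n = k² · m with k = 4 and m = 109 · 109 = 11881 (a product of primes ≡ 1 (mod 4)); a representation of m scales to one of n via (k·x)² + (k·y)² = k²(x² + y²). Each prime p ≡ 1 (mod 4) is itself a sum of two squares; find a² by testing p − a² for a perfect square:
  109: 109 − 1² = 108, 109 − 2² = 105, 109 − 3² = 100 = 10² ⇒ 109 = 3² + 10².
  Combine using the Brahmagupta–Fibonacci identity (a² + b²)(c² + d²) = (ac − bd)² + (ad + bc)² = (ac + bd)² + (ad − bc)²:
  109 · 109 = 11881: from (3² + 10²)(3² + 10²), take (3·3 − 10·10, 3·10 + 10·3) = (9 − 100, 30 + 30) = (-91, 60); dropping signs (only squares matter) gives (91, 60); check 91² + 60² = 8281 + 3600 = 11881 ✓.
  Scale by k = 4: (4·91, 4·60) = (364, 240).
Step 4: Order so x ≤ y and verify: 240² + 364² = 57600 + 132496 = 190096 = n. ✓

n = 190096 = 240² + 364² (one valid representation with x ≤ y).


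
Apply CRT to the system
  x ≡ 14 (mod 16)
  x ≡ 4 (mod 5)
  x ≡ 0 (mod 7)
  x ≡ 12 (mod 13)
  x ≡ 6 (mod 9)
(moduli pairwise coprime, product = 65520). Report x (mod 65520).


Product of moduli M = 16 · 5 · 7 · 13 · 9 = 65520.
Merge one congruence at a time:
  Start: x ≡ 14 (mod 16).
  Combine with x ≡ 4 (mod 5); new modulus lcm = 80.
    Write x = 14 + 16·t and substitute into x ≡ 4 (mod 5): 16·t ≡ 4 − 14 = -10 (mod 5).
    Reduce coefficients mod 5: 1·t ≡ 0 (mod 5).
    So t ≡ 0 (mod 5).
    Then x = 14 + 16·0 = 14, valid modulo lcm(16, 5) = 80: x ≡ 14 (mod 80).
  Combine with x ≡ 0 (mod 7); new modulus lcm = 560.
    Write x = 14 + 80·t and substitute into x ≡ 0 (mod 7): 80·t ≡ 0 − 14 = -14 (mod 7).
    Reduce coefficients mod 7: 3·t ≡ 0 (mod 7).
    The inverse of 3 mod 7 is 5 (since 3·5 = 15 = 2·7 + 1), so t ≡ 5·0 = 0 ≡ 0 (mod 7).
    Then x = 14 + 80·0 = 14, valid modulo lcm(80, 7) = 560: x ≡ 14 (mod 560).
  Combine with x ≡ 12 (mod 13); new modulus lcm = 7280.
    Write x = 14 + 560·t and substitute into x ≡ 12 (mod 13): 560·t ≡ 12 − 14 = -2 (mod 13).
    Reduce coefficients mod 13: 1·t ≡ 11 (mod 13).
    So t ≡ 11 (mod 13).
    Then x = 14 + 560·11 = 6174, valid modulo lcm(560, 13) = 7280: x ≡ 6174 (mod 7280).
  Combine with x ≡ 6 (mod 9); new modulus lcm = 65520.
    Write x = 6174 + 7280·t and substitute into x ≡ 6 (mod 9): 7280·t ≡ 6 − 6174 = -6168 (mod 9).
    Reduce coefficients mod 9: 8·t ≡ 6 (mod 9).
    The inverse of 8 mod 9 is 8 (since 8·8 = 64 = 7·9 + 1), so t ≡ 8·6 = 48 ≡ 3 (mod 9).
    Then x = 6174 + 7280·3 = 28014, valid modulo lcm(7280, 9) = 65520: x ≡ 28014 (mod 65520).
Verify against each original: 28014 mod 16 = 14, 28014 mod 5 = 4, 28014 mod 7 = 0, 28014 mod 13 = 12, 28014 mod 9 = 6.

x ≡ 28014 (mod 65520).


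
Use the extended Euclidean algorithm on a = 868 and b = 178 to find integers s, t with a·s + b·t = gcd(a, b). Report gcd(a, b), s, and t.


Euclidean algorithm on (868, 178) — divide until remainder is 0:
  868 = 4 · 178 + 156
  178 = 1 · 156 + 22
  156 = 7 · 22 + 2
  22 = 11 · 2 + 0
gcd(868, 178) = 2.
Track Bezout coefficients alongside the remainders: start with r₀ = 868 = a·1 + b·0 (s = 1, t = 0) and r₁ = 178 = a·0 + b·1 (s = 0, t = 1); each new remainder r_{k+1} = r_{k-1} − q_k·r_k inherits s_{k+1} = s_{k-1} − q_k·s_k, t_{k+1} = t_{k-1} − q_k·t_k, so r_k = a·s_k + b·t_k at every step:
  q = 4: r = 156, s = 1 − 4·0 = 1, t = 0 − 4·1 = -4  (check: 868·1 + 178·(-4) = 156)
  q = 1: r = 22, s = 0 − 1·1 = -1, t = 1 − 1·(-4) = 5  (check: 868·(-1) + 178·5 = 22)
  q = 7: r = 2, s = 1 − 7·(-1) = 8, t = -4 − 7·5 = -39  (check: 868·8 + 178·(-39) = 2)
The row with r = 2 (the gcd) gives the Bezout coefficients s = 8, t = -39.
Result: 868 · (8) + 178 · (-39) = 2.

gcd(868, 178) = 2; s = 8, t = -39 (check: 868·8 + 178·(-39) = 2).


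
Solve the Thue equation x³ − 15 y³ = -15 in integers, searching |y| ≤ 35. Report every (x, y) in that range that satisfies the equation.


The equation is x³ - 15y³ = -15. For fixed y, x³ = 15·y³ − 15, so a solution requires the RHS to be a perfect cube.
Strategy: iterate y from -35 to 35, compute RHS = 15·y³ − 15, and check whether it is a (positive or negative) perfect cube.
Check small values of y:
  y = 0: RHS = -15 is not a perfect cube.
  y = 1: RHS = 0 = (0)³ ⇒ x = 0 works.
  y = -1: RHS = -30 is not a perfect cube.
  y = 2: RHS = 105 is not a perfect cube.
  y = -2: RHS = -135 is not a perfect cube.
  y = 3: RHS = 390 is not a perfect cube.
  y = -3: RHS = -420 is not a perfect cube.
Continuing the search up to |y| = 35 finds no further solutions beyond those listed.
Collected solutions: (0, 1).

Solutions (with |y| ≤ 35): (0, 1).


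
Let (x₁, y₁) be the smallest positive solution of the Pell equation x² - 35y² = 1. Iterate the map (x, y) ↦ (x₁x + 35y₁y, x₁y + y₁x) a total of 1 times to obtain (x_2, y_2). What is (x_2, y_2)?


Step 1: Find the fundamental solution (x₁, y₁) of x² - 35y² = 1.
  Expand √35 as a continued fraction. a₀ = ⌊√35⌋ = 5; iterate m_{k+1} = d_k·a_k − m_k, d_{k+1} = (35 − m_{k+1}²)/d_k, a_{k+1} = ⌊(a₀ + m_{k+1})/d_{k+1}⌋ (starting m₀ = 0, d₀ = 1), with convergents p_k = a_k·p_{k-1} + p_{k-2}, q_k = a_k·q_{k-1} + q_{k-2} (p₋₁ = 1, q₋₁ = 0):
  k = 0: a₀ = 5; p₀/q₀ = 5/1; p₀² − 35·q₀² = 25 − 35 = -10.
  k = 1: m = 5, d = 10, a = ⌊(5 + 5)/10⌋ = 1; p/q = (1·5 + 1)/(1·1 + 0) = 6/1; p² − 35·q² = 36 − 35 = 1.
  The first convergent with p² − 35·q² = 1 gives the fundamental solution (x₁, y₁) = (6, 1).
Step 2: Apply the recurrence (x_{n+1}, y_{n+1}) = (x₁x_n + 35y₁y_n, x₁y_n + y₁x_n) repeatedly.
  From (x_1, y_1) = (6, 1): x_2 = 6·6 + 35·1·1 = 71; y_2 = 6·1 + 1·6 = 12.
Step 3: Verify x_2² - 35·y_2² = 5041 - 5040 = 1 (should be 1). ✓

(x_1, y_1) = (6, 1); (x_2, y_2) = (71, 12).


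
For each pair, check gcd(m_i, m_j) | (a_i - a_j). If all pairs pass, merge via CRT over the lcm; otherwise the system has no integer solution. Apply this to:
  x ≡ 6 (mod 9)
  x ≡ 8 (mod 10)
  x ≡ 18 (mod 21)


Moduli 9, 10, 21 are not pairwise coprime, so CRT works modulo lcm(m_i) when all pairwise compatibility conditions hold.
Pairwise compatibility: gcd(m_i, m_j) must divide a_i - a_j for every pair.
Merge one congruence at a time:
  Start: x ≡ 6 (mod 9).
  Combine with x ≡ 8 (mod 10): gcd(9, 10) = 1; 8 - 6 = 2, which IS divisible by 1, so compatible.
    Write x = 6 + 9·t and substitute into x ≡ 8 (mod 10): 9·t ≡ 8 − 6 = 2 (mod 10).
    The inverse of 9 mod 10 is 9 (since 9·9 = 81 = 8·10 + 1), so t ≡ 9·2 = 18 ≡ 8 (mod 10).
    Then x = 6 + 9·8 = 78, valid modulo lcm(9, 10) = 90: x ≡ 78 (mod 90).
  Combine with x ≡ 18 (mod 21): gcd(90, 21) = 3; 18 - 78 = -60, which IS divisible by 3, so compatible.
    Write x = 78 + 90·t and substitute into x ≡ 18 (mod 21): 90·t ≡ 18 − 78 = -60 (mod 21).
    Divide the congruence (and modulus) by g = 3: 30·t ≡ -20 (mod 7).
    Reduce coefficients mod 7: 2·t ≡ 1 (mod 7).
    The inverse of 2 mod 7 is 4 (since 2·4 = 8 = 1·7 + 1), so t ≡ 4·1 = 4 ≡ 4 (mod 7).
    Then x = 78 + 90·4 = 438, valid modulo lcm(90, 21) = 630: x ≡ 438 (mod 630).
Verify: 438 mod 9 = 6, 438 mod 10 = 8, 438 mod 21 = 18.

x ≡ 438 (mod 630).


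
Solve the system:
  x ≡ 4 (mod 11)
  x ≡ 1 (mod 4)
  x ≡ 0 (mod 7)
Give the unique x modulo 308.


Moduli 11, 4, 7 are pairwise coprime; by CRT there is a unique solution modulo M = 11 · 4 · 7 = 308.
Solve pairwise, accumulating the modulus:
  Start with x ≡ 4 (mod 11).
  Combine with x ≡ 1 (mod 4): since gcd(11, 4) = 1, we get a unique residue mod 44.
    Write x = 4 + 11·t and substitute into x ≡ 1 (mod 4): 11·t ≡ 1 − 4 = -3 (mod 4).
    Reduce coefficients mod 4: 3·t ≡ 1 (mod 4).
    The inverse of 3 mod 4 is 3 (since 3·3 = 9 = 2·4 + 1), so t ≡ 3·1 = 3 ≡ 3 (mod 4).
    Then x = 4 + 11·3 = 37, valid modulo lcm(11, 4) = 44: x ≡ 37 (mod 44).
  Combine with x ≡ 0 (mod 7): since gcd(44, 7) = 1, we get a unique residue mod 308.
    Write x = 37 + 44·t and substitute into x ≡ 0 (mod 7): 44·t ≡ 0 − 37 = -37 (mod 7).
    Reduce coefficients mod 7: 2·t ≡ 5 (mod 7).
    The inverse of 2 mod 7 is 4 (since 2·4 = 8 = 1·7 + 1), so t ≡ 4·5 = 20 ≡ 6 (mod 7).
    Then x = 37 + 44·6 = 301, valid modulo lcm(44, 7) = 308: x ≡ 301 (mod 308).
Verify: 301 mod 11 = 4 ✓, 301 mod 4 = 1 ✓, 301 mod 7 = 0 ✓.

x ≡ 301 (mod 308).


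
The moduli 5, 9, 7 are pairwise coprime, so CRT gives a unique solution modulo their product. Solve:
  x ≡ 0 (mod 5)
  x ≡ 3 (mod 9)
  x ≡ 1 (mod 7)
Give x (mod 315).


Moduli 5, 9, 7 are pairwise coprime; by CRT there is a unique solution modulo M = 5 · 9 · 7 = 315.
Solve pairwise, accumulating the modulus:
  Start with x ≡ 0 (mod 5).
  Combine with x ≡ 3 (mod 9): since gcd(5, 9) = 1, we get a unique residue mod 45.
    Write x = 0 + 5·t and substitute into x ≡ 3 (mod 9): 5·t ≡ 3 − 0 = 3 (mod 9).
    The inverse of 5 mod 9 is 2 (since 5·2 = 10 = 1·9 + 1), so t ≡ 2·3 = 6 ≡ 6 (mod 9).
    Then x = 0 + 5·6 = 30, valid modulo lcm(5, 9) = 45: x ≡ 30 (mod 45).
  Combine with x ≡ 1 (mod 7): since gcd(45, 7) = 1, we get a unique residue mod 315.
    Write x = 30 + 45·t and substitute into x ≡ 1 (mod 7): 45·t ≡ 1 − 30 = -29 (mod 7).
    Reduce coefficients mod 7: 3·t ≡ 6 (mod 7).
    The inverse of 3 mod 7 is 5 (since 3·5 = 15 = 2·7 + 1), so t ≡ 5·6 = 30 ≡ 2 (mod 7).
    Then x = 30 + 45·2 = 120, valid modulo lcm(45, 7) = 315: x ≡ 120 (mod 315).
Verify: 120 mod 5 = 0 ✓, 120 mod 9 = 3 ✓, 120 mod 7 = 1 ✓.

x ≡ 120 (mod 315).
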